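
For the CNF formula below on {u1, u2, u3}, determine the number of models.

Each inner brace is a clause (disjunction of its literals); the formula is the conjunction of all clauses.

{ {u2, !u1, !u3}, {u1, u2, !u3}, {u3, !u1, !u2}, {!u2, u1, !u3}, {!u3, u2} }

There are 2^3 = 8 truth assignments over (u1, u2, u3).
Check each against the 5 clauses (columns in the order u1, u2, u3):
  F F F  ✓ satisfies all
  F F T  ✗ fails (u1 || u2 || !u3)
  F T F  ✓ satisfies all
  F T T  ✗ fails (!u2 || u1 || !u3)
  T F F  ✓ satisfies all
  T F T  ✗ fails (u2 || !u1 || !u3)
  T T F  ✗ fails (u3 || !u1 || !u2)
  T T T  ✓ satisfies all
4 of the 8 rows are models.

4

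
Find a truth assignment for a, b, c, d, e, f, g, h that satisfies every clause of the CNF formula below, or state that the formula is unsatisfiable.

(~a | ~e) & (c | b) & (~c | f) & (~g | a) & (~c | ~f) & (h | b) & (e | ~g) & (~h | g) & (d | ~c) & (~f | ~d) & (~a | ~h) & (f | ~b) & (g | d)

UNSATISFIABLE

Branch on a: set a = 0.
From the singleton clause (~g), g = 0.
From the singleton clause (~h), h = 0.
From the singleton clause (b), b = 1.
From the singleton clause (f), f = 1.
From the singleton clause (~c), c = 0.
From the singleton clause (~d), d = 0.
Now (d) is unsatisfied and unit — conflict.
Undo a and try a = 1.
From the singleton clause (~e), e = 0.
From the singleton clause (~g), g = 0.
From the singleton clause (~h), h = 0.
From the singleton clause (b), b = 1.
From the singleton clause (f), f = 1.
From the singleton clause (~c), c = 0.
From the singleton clause (~d), d = 0.
Now (d) is unsatisfied and unit — conflict.
Neither a = 1 nor a = 0 works.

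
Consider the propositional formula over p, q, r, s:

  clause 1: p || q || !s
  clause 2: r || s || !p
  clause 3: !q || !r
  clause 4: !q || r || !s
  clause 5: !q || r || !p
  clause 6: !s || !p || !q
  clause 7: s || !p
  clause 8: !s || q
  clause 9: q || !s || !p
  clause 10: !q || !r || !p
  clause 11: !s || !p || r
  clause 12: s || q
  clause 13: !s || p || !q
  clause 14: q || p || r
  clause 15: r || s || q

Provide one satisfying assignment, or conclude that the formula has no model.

Try q = true.
(!r) alone gives r = false.
(!s) alone gives s = false.
(!p) alone gives p = false.
Every clause now holds.

p=false,  q=true,  r=false,  s=false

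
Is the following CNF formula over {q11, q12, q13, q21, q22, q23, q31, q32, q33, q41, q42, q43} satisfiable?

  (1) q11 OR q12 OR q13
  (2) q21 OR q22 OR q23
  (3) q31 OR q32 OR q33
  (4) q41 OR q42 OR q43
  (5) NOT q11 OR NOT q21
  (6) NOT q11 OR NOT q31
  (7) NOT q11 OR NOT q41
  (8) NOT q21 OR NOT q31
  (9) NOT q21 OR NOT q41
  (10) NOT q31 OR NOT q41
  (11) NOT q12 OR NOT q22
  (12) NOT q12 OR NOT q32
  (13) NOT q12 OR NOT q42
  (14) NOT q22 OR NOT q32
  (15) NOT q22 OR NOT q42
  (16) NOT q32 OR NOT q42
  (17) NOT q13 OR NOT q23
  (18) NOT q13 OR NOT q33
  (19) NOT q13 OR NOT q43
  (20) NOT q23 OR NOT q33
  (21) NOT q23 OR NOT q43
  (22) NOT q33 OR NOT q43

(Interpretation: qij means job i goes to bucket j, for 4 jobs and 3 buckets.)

Branch on q11: set q11 = false.
Branch on q12: set q12 = true.
The clause (NOT q22) is unit, so q22 = false.
The clause (NOT q32) is unit, so q32 = false.
The clause (NOT q42) is unit, so q42 = false.
Branch on q21: set q21 = true.
The clause (NOT q31) is unit, so q31 = false.
The clause (q33) is unit, so q33 = true.
The clause (NOT q41) is unit, so q41 = false.
The clause (q43) is unit, so q43 = true.
Now (NOT q43) is unsatisfied and unit — conflict.
Backtrack on q21: now try q21 = false.
The clause (q23) is unit, so q23 = true.
The clause (NOT q13) is unit, so q13 = false.
The clause (NOT q33) is unit, so q33 = false.
The clause (q31) is unit, so q31 = true.
The clause (NOT q41) is unit, so q41 = false.
The clause (q43) is unit, so q43 = true.
Now (NOT q43) is unsatisfied and unit — conflict.
Both values of q21 lead to a conflict.
Backtrack on q12: now try q12 = false.
The clause (q13) is unit, so q13 = true.
The clause (NOT q23) is unit, so q23 = false.
The clause (NOT q33) is unit, so q33 = false.
The clause (NOT q43) is unit, so q43 = false.
Branch on q21: set q21 = true.
The clause (NOT q31) is unit, so q31 = false.
The clause (q32) is unit, so q32 = true.
The clause (NOT q41) is unit, so q41 = false.
The clause (q42) is unit, so q42 = true.
Now (NOT q42) is unsatisfied and unit — conflict.
Backtrack on q21: now try q21 = false.
The clause (q22) is unit, so q22 = true.
The clause (NOT q32) is unit, so q32 = false.
The clause (q31) is unit, so q31 = true.
The clause (NOT q41) is unit, so q41 = false.
The clause (q42) is unit, so q42 = true.
Now (NOT q42) is unsatisfied and unit — conflict.
Both values of q21 lead to a conflict.
Both values of q12 lead to a conflict.
Backtrack on q11: now try q11 = true.
The clause (NOT q21) is unit, so q21 = false.
The clause (NOT q31) is unit, so q31 = false.
The clause (NOT q41) is unit, so q41 = false.
Branch on q22: set q22 = true.
The clause (NOT q12) is unit, so q12 = false.
The clause (NOT q32) is unit, so q32 = false.
The clause (q33) is unit, so q33 = true.
The clause (NOT q42) is unit, so q42 = false.
The clause (q43) is unit, so q43 = true.
Now (NOT q43) is unsatisfied and unit — conflict.
Backtrack on q22: now try q22 = false.
The clause (q23) is unit, so q23 = true.
The clause (NOT q13) is unit, so q13 = false.
The clause (NOT q33) is unit, so q33 = false.
The clause (q32) is unit, so q32 = true.
The clause (NOT q12) is unit, so q12 = false.
The clause (NOT q42) is unit, so q42 = false.
The clause (q43) is unit, so q43 = true.
Now (NOT q43) is unsatisfied and unit — conflict.
Both values of q22 lead to a conflict.
Both values of q11 lead to a conflict.
No assignment satisfies every clause.

No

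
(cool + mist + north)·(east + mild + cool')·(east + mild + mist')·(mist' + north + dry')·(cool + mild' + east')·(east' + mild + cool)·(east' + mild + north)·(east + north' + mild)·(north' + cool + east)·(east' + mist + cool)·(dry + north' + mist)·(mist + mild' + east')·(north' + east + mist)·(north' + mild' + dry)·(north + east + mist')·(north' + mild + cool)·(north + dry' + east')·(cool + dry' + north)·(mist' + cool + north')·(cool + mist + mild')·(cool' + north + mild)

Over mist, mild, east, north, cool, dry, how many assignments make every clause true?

There are 2^6 = 64 truth assignments over (mist, mild, east, north, cool, dry).
Split on north. With north = 1, the clauses containing north are satisfied and north' drops from the rest; 5 of the 2^5 = 32 assignments to the other variables satisfy what remains.
With north = 0, by the same count on the reduced clause set, 3 assignments work.
(One model: mist=F, mild=F, east=T, north=T, cool=T, dry=T.)
Total: 5 + 3 = 8.

8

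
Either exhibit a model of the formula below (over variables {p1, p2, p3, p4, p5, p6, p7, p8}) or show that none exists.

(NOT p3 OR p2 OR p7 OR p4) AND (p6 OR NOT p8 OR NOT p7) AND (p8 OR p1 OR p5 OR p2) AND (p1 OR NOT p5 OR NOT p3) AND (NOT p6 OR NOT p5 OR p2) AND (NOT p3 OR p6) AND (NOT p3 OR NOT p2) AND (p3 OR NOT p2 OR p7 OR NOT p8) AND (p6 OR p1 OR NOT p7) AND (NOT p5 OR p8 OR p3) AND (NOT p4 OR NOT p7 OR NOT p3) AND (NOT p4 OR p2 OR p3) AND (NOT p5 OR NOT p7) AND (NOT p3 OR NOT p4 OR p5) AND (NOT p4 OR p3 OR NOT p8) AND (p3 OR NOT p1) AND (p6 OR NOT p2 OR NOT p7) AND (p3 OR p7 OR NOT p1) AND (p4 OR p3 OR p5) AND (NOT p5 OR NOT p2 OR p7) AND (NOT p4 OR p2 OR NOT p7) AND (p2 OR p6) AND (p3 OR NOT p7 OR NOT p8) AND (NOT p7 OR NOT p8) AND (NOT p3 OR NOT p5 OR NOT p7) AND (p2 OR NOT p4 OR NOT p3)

p1 ↦ true; p2 ↦ false; p3 ↦ true; p4 ↦ false; p5 ↦ false; p6 ↦ true; p7 ↦ true; p8 ↦ false

Suppose p3 = true.
The clause (p6) is unit, so p6 = true.
The clause (NOT p2) is unit, so p2 = false.
The clause (NOT p5) is unit, so p5 = false.
The clause (NOT p4) is unit, so p4 = false.
The clause (p7) is unit, so p7 = true.
The clause (NOT p8) is unit, so p8 = false.
The clause (p1) is unit, so p1 = true.
This assignment satisfies each clause.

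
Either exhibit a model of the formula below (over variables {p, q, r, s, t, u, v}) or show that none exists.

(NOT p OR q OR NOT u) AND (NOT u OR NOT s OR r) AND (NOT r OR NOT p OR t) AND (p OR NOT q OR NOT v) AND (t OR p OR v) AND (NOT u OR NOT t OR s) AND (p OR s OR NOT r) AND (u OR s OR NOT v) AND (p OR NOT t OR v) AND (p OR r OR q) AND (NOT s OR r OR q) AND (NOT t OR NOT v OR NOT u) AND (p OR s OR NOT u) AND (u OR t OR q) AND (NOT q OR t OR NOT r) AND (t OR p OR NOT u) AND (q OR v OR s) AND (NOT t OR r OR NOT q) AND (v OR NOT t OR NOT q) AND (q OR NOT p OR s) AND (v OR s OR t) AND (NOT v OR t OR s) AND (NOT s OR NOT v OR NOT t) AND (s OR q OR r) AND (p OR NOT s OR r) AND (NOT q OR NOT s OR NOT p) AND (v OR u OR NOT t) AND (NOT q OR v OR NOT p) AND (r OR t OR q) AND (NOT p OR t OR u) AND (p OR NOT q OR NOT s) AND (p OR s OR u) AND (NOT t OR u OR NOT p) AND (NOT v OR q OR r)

Try p = false.
Try q = false.
(r) alone gives r = true.
(s) alone gives s = true.
Try t = true.
(v) alone gives v = true.
But (NOT v) is also a unit clause — contradiction.
So t must be the other value — set t = false.
(v) alone gives v = true.
(u) alone gives u = true.
But (NOT u) is also a unit clause — contradiction.
Neither t = true nor t = false works.
So q must be the other value — set q = true.
(NOT v) alone gives v = false.
(t) alone gives t = true.
But (NOT t) is also a unit clause — contradiction.
Neither q = true nor q = false works.
So p must be the other value — set p = true.
Try q = true.
(NOT s) alone gives s = false.
(v) alone gives v = true.
(u) alone gives u = true.
(NOT t) alone gives t = false.
But (t) is also a unit clause — contradiction.
So q must be the other value — set q = false.
(NOT u) alone gives u = false.
(t) alone gives t = true.
But (NOT t) is also a unit clause — contradiction.
Neither q = true nor q = false works.
Neither p = true nor p = false works.

UNSATISFIABLE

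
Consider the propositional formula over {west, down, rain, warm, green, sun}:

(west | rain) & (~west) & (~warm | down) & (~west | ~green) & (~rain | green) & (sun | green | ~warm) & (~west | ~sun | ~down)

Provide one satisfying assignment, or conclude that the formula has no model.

west ↦ 0,  down ↦ 1,  rain ↦ 1,  warm ↦ 0,  green ↦ 1,  sun ↦ 0

The clause (~west) is unit, so west = 0.
The clause (rain) is unit, so rain = 1.
The clause (green) is unit, so green = 1.
Try warm = 0.
Every clause is now satisfied; down, sun are unconstrained.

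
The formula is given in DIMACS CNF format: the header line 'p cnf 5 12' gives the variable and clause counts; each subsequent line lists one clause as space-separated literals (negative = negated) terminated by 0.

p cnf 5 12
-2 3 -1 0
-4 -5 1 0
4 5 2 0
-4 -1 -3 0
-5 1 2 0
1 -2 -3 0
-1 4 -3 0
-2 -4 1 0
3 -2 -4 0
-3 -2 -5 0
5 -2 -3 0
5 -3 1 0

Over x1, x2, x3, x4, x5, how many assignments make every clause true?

There are 2^5 = 32 truth assignments over (x1, x2, x3, x4, x5).
Split on x4. With x4 = True, the clauses containing x4 are satisfied and ¬x4 drops from the rest; 3 of the 2^4 = 16 assignments to the other variables satisfy what remains.
With x4 = False, by the same count on the reduced clause set, 3 assignments work.
(One model: x1=F, x2=F, x3=F, x4=T, x5=F.)
Total: 3 + 3 = 6.

6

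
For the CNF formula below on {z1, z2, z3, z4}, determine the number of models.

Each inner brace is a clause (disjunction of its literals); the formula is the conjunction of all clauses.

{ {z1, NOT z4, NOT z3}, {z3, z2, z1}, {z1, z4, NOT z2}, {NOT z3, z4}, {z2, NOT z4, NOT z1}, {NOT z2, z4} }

4

There are 2^4 = 16 truth assignments over (z1, z2, z3, z4).
Split on z4. With z4 = true, the clauses containing z4 are satisfied and NOT z4 drops from the rest; 3 of the 2^3 = 8 assignments to the other variables satisfy what remains.
With z4 = false, by the same count on the reduced clause set, 1 assignment works.
Total: 3 + 1 = 4.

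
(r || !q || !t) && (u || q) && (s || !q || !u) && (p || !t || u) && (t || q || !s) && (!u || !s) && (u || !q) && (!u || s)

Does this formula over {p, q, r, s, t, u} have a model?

No, unsatisfiable

Try u = true.
The clause (!s) is unit, so s = false.
That conflicts with the unit clause (s).
Undo u and try u = false.
The clause (q) is unit, so q = true.
That conflicts with the unit clause (!q).
Both values of u lead to a conflict.
No assignment satisfies every clause.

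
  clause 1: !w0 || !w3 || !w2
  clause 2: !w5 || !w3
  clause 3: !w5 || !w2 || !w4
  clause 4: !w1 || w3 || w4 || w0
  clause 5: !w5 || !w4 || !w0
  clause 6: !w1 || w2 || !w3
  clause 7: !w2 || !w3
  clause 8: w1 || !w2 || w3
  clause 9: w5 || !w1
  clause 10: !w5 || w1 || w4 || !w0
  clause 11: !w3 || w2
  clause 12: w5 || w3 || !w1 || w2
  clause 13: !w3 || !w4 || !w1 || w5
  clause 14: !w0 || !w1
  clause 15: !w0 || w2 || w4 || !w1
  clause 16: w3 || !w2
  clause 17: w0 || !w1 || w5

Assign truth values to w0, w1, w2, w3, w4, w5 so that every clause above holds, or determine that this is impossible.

w0: false; w1: false; w2: false; w3: false; w4: false; w5: true

Suppose w5 = true.
Unit clause (!w3) forces w3 = false.
Unit clause (!w2) forces w2 = false.
Suppose w4 = false.
Suppose w1 = false.
Unit clause (!w0) forces w0 = false.
All clauses are satisfied.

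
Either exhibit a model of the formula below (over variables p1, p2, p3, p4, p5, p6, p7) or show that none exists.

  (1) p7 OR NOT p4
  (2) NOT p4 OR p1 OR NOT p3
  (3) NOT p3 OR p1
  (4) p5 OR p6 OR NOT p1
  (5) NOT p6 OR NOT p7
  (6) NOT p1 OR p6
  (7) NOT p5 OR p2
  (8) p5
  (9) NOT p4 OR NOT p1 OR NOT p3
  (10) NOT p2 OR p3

p1 ↦ true,  p2 ↦ true,  p3 ↦ true,  p4 ↦ false,  p5 ↦ true,  p6 ↦ true,  p7 ↦ false

Unit clause (p5) forces p5 = true.
Unit clause (p2) forces p2 = true.
Unit clause (p3) forces p3 = true.
Unit clause (p1) forces p1 = true.
Unit clause (p6) forces p6 = true.
Unit clause (NOT p7) forces p7 = false.
Unit clause (NOT p4) forces p4 = false.
This assignment satisfies each clause.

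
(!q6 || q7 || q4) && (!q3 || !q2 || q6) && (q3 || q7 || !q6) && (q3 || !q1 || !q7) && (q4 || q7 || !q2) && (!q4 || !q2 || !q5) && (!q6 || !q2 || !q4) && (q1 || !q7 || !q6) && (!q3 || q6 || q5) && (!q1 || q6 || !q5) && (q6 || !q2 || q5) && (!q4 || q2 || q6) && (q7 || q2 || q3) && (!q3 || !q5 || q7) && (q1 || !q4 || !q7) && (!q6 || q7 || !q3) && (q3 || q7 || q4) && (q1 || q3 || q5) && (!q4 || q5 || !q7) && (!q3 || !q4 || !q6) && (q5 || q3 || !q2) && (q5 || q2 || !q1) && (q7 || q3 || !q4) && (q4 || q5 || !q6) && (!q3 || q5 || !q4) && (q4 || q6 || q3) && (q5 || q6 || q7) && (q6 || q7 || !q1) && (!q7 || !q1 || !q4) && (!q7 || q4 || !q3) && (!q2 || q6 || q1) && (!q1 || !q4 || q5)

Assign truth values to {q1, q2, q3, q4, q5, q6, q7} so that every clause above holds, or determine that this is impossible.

UNSATISFIABLE

Case q6 = false:
Case q3 = false:
The clause (q4) is unit, so q4 = true.
The clause (q2) is unit, so q2 = true.
The clause (!q5) is unit, so q5 = false.
That conflicts with the unit clause (q5).
Undo q3 and try q3 = true.
The clause (!q2) is unit, so q2 = false.
The clause (q5) is unit, so q5 = true.
The clause (!q1) is unit, so q1 = false.
The clause (!q4) is unit, so q4 = false.
The clause (q7) is unit, so q7 = true.
That conflicts with the unit clause (!q7).
Neither q3 = true nor q3 = false works.
Undo q6 and try q6 = true.
Case q7 = true:
The clause (q1) is unit, so q1 = true.
The clause (q3) is unit, so q3 = true.
The clause (!q4) is unit, so q4 = false.
That conflicts with the unit clause (q4).
Undo q7 and try q7 = false.
The clause (q4) is unit, so q4 = true.
The clause (q3) is unit, so q3 = true.
That conflicts with the unit clause (!q3).
Neither q7 = true nor q7 = false works.
Neither q6 = true nor q6 = false works.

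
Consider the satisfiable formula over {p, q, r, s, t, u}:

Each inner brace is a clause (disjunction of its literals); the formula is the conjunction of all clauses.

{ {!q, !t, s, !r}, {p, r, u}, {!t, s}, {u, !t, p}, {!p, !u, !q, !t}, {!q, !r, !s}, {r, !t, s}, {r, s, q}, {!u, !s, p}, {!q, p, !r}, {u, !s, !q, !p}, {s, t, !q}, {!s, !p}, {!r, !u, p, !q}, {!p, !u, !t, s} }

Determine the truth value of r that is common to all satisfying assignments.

Suppose r = false.
Suppose p = true.
The clause (!s) is unit, so s = false.
The clause (!t) is unit, so t = false.
The clause (q) is unit, so q = true.
Now (!q) is unsatisfied and unit — conflict.
That branch fails; take p = false instead.
The clause (u) is unit, so u = true.
The clause (!s) is unit, so s = false.
The clause (!t) is unit, so t = false.
The clause (q) is unit, so q = true.
Now (!q) is unsatisfied and unit — conflict.
Both values of p lead to a conflict.
So every satisfying assignment has r = True.

True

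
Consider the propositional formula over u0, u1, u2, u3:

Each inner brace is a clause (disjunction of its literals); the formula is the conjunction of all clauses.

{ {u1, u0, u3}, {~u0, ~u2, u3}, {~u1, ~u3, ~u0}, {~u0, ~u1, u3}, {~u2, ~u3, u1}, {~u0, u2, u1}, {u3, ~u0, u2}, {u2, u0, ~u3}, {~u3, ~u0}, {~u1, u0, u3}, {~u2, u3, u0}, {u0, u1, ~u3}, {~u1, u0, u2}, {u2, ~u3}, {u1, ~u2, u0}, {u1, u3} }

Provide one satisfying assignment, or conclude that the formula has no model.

Branch on u3: set u3 = 1.
From the singleton clause (~u0), u0 = 0.
From the singleton clause (u2), u2 = 1.
From the singleton clause (u1), u1 = 1.
Every clause now holds.

u0=0,  u1=1,  u2=1,  u3=1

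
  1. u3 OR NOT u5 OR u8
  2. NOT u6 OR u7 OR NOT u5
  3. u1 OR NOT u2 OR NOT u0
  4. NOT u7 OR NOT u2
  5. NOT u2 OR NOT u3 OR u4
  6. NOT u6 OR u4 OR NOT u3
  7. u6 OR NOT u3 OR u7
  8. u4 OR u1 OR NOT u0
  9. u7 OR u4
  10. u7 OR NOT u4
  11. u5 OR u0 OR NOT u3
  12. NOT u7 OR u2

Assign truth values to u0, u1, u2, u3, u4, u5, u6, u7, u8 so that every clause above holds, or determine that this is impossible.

Try u7 = false.
(u4) alone gives u4 = true.
But (NOT u4) is also a unit clause — contradiction.
Backtrack on u7: now try u7 = true.
(NOT u2) alone gives u2 = false.
But (u2) is also a unit clause — contradiction.
Either choice for u7 ends in contradiction.

UNSATISFIABLE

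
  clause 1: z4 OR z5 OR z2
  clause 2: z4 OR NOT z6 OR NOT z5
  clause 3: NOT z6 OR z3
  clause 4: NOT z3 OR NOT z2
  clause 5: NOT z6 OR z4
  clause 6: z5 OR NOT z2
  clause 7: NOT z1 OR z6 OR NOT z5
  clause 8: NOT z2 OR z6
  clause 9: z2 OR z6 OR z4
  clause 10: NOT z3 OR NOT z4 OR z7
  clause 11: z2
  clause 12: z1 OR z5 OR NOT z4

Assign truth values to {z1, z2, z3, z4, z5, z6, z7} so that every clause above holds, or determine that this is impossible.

Unit clause (z2) forces z2 = true.
Unit clause (NOT z3) forces z3 = false.
Unit clause (NOT z6) forces z6 = false.
That conflicts with the unit clause (z6).

UNSATISFIABLE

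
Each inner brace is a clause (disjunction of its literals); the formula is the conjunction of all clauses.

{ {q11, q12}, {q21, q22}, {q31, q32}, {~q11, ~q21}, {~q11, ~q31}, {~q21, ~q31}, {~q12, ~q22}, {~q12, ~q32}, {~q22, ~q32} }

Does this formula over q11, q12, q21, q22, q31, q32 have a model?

Branch on q11: set q11 = 1.
From the singleton clause (~q21), q21 = 0.
From the singleton clause (q22), q22 = 1.
From the singleton clause (~q31), q31 = 0.
From the singleton clause (q32), q32 = 1.
That conflicts with the unit clause (~q32).
That branch fails; take q11 = 0 instead.
From the singleton clause (q12), q12 = 1.
From the singleton clause (~q22), q22 = 0.
From the singleton clause (q21), q21 = 1.
From the singleton clause (~q31), q31 = 0.
From the singleton clause (q32), q32 = 1.
That conflicts with the unit clause (~q32).
Neither q11 = 1 nor q11 = 0 works.
No assignment satisfies every clause.

No, unsatisfiable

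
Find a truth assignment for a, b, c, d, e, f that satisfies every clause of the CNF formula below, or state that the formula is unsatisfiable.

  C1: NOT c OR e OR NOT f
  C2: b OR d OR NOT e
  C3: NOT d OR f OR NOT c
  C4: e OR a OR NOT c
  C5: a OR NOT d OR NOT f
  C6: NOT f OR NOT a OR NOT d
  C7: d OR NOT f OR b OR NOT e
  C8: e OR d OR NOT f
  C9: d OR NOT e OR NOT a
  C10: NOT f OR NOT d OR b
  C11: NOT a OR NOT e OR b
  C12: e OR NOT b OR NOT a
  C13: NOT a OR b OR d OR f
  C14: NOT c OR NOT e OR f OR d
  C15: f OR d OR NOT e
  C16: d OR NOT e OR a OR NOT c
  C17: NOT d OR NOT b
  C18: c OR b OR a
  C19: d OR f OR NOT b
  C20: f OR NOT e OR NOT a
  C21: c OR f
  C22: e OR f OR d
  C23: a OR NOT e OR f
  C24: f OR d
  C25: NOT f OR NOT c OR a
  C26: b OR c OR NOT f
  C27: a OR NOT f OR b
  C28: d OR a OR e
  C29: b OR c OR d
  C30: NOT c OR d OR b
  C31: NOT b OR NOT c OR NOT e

Case d = false:
Unit clause (f) forces f = true.
Unit clause (e) forces e = true.
Unit clause (b) forces b = true.
Unit clause (NOT a) forces a = false.
Unit clause (NOT c) forces c = false.
Every clause now holds.

a ↦ false, b ↦ true, c ↦ false, d ↦ false, e ↦ true, f ↦ true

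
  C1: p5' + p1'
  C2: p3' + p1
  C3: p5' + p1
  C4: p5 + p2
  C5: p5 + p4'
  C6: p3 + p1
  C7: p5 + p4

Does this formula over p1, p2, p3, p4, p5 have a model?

No

Suppose p5 = 0.
(p2) alone gives p2 = 1.
(p4') alone gives p4 = 0.
But (p4) is also a unit clause — contradiction.
So p5 must be the other value — set p5 = 1.
(p1') alone gives p1 = 0.
But (p1) is also a unit clause — contradiction.
Neither p5 = 1 nor p5 = 0 works.
No assignment satisfies every clause.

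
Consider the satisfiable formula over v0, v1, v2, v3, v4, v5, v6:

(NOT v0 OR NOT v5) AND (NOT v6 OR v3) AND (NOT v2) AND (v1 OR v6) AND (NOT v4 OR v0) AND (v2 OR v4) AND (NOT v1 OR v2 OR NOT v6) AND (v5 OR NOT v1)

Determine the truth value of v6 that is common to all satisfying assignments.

Suppose v6 = false.
(NOT v2) alone gives v2 = false.
(v1) alone gives v1 = true.
(v4) alone gives v4 = true.
(v0) alone gives v0 = true.
(NOT v5) alone gives v5 = false.
Now (v5) is unsatisfied and unit — conflict.
So every satisfying assignment has v6 = True.

True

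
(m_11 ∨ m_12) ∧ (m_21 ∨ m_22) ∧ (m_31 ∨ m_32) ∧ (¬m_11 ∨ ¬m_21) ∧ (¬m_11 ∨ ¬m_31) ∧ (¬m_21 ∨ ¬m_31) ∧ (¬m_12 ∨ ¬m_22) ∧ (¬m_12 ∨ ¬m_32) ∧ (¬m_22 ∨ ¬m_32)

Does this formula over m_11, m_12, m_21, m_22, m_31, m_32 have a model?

Suppose m_11 = True.
The clause (¬m_21) is unit, so m_21 = False.
The clause (m_22) is unit, so m_22 = True.
The clause (¬m_31) is unit, so m_31 = False.
The clause (m_32) is unit, so m_32 = True.
Now (¬m_32) is unsatisfied and unit — conflict.
Undo m_11 and try m_11 = False.
The clause (m_12) is unit, so m_12 = True.
The clause (¬m_22) is unit, so m_22 = False.
The clause (m_21) is unit, so m_21 = True.
The clause (¬m_31) is unit, so m_31 = False.
The clause (m_32) is unit, so m_32 = True.
Now (¬m_32) is unsatisfied and unit — conflict.
Neither m_11 = True nor m_11 = False works.
No assignment satisfies every clause.

No, unsatisfiable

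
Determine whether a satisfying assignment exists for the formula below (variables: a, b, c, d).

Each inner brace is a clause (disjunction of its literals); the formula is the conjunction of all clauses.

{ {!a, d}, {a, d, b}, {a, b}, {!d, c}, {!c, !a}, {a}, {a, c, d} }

No

(a) alone gives a = true.
(d) alone gives d = true.
(c) alone gives c = true.
Now (!c) is unsatisfied and unit — conflict.
No assignment satisfies every clause.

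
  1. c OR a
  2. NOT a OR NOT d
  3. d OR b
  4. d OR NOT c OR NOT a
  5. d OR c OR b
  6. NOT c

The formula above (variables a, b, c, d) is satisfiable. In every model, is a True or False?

True

Suppose a = false.
Unit clause (c) forces c = true.
Now (NOT c) is unsatisfied and unit — conflict.
So every satisfying assignment has a = True.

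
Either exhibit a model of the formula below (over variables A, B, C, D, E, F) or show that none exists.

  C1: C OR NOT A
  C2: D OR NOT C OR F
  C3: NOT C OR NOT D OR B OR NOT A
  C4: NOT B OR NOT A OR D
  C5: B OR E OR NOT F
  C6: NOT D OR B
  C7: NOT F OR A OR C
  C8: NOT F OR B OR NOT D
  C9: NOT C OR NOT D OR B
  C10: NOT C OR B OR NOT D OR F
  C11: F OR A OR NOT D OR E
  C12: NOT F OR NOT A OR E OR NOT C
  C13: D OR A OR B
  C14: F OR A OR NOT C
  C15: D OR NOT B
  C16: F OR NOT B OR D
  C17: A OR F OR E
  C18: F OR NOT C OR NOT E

A ↦ true,  B ↦ true,  C ↦ true,  D ↦ true,  E ↦ true,  F ↦ true

Branch on C: set C = true.
Branch on D: set D = true.
(B) alone gives B = true.
Branch on F: set F = true.
Branch on A: set A = true.
(E) alone gives E = true.
Every clause now holds.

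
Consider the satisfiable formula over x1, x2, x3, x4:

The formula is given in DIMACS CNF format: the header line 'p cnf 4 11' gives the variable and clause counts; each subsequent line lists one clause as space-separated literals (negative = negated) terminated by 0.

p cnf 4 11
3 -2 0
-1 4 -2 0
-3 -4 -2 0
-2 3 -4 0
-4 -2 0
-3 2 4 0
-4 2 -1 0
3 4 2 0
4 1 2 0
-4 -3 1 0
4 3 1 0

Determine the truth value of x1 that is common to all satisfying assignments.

False

Suppose x1 = True.
Branch on x3: set x3 = True.
Branch on x4: set x4 = True.
Unit clause (¬x2) forces x2 = False.
Now (x2) is unsatisfied and unit — conflict.
Backtrack on x4: now try x4 = False.
Unit clause (¬x2) forces x2 = False.
Now (x2) is unsatisfied and unit — conflict.
Either choice for x4 ends in contradiction.
Backtrack on x3: now try x3 = False.
Unit clause (¬x2) forces x2 = False.
Unit clause (¬x4) forces x4 = False.
Now (x4) is unsatisfied and unit — conflict.
Either choice for x3 ends in contradiction.
So every satisfying assignment has x1 = False.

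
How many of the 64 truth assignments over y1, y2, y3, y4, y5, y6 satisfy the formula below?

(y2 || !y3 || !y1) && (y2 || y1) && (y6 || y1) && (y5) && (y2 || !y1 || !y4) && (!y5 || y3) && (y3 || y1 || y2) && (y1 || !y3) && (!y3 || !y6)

There are 2^6 = 64 truth assignments over (y1, y2, y3, y4, y5, y6).
Split on y5. With y5 = true, the clauses containing y5 are satisfied and !y5 drops from the rest; 2 of the 2^5 = 32 assignments to the other variables satisfy what remains.
With y5 = false, by the same count on the reduced clause set, 0 assignments work.
(One model: y1=T, y2=T, y3=T, y4=F, y5=T, y6=F.)
Total: 2 + 0 = 2.

2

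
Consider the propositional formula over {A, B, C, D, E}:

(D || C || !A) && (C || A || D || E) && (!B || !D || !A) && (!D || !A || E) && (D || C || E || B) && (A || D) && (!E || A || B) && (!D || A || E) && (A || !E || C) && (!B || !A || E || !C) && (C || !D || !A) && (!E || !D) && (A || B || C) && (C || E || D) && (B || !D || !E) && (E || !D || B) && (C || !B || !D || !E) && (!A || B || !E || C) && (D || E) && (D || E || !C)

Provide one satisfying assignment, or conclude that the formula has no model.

A ↦ true, B ↦ true, C ↦ true, D ↦ false, E ↦ true

Case A = true:
Case D = false:
(C) alone gives C = true.
(E) alone gives E = true.
Every clause is now satisfied; B is unconstrained.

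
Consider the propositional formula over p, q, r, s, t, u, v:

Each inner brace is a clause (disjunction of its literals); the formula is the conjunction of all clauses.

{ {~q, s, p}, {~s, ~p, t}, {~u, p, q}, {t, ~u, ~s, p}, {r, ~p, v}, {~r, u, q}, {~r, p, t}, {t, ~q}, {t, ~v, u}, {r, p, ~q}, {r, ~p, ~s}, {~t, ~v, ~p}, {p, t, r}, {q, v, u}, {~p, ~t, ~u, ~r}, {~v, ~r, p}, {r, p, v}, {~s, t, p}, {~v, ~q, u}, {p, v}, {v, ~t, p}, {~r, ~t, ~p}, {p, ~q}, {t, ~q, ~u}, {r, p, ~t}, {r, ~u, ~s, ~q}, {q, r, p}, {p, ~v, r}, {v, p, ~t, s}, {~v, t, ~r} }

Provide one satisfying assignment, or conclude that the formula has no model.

p=1, q=0, r=1, s=0, t=0, u=1, v=0

Branch on t: set t = 0.
Unit clause (~q) forces q = 0.
Branch on s: set s = 0.
Branch on u: set u = 1.
Unit clause (p) forces p = 1.
Branch on r: set r = 1.
Unit clause (~v) forces v = 0.
This assignment satisfies each clause.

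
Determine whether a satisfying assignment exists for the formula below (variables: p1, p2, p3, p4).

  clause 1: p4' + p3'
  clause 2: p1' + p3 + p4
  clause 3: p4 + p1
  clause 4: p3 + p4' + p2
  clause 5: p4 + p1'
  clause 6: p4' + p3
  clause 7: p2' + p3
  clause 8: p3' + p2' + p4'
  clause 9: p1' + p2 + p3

Unsatisfiable

Branch on p4: set p4 = 0.
From the singleton clause (p1), p1 = 1.
That conflicts with the unit clause (p1').
Undo p4 and try p4 = 1.
From the singleton clause (p3'), p3 = 0.
That conflicts with the unit clause (p3).
Either choice for p4 ends in contradiction.
No assignment satisfies every clause.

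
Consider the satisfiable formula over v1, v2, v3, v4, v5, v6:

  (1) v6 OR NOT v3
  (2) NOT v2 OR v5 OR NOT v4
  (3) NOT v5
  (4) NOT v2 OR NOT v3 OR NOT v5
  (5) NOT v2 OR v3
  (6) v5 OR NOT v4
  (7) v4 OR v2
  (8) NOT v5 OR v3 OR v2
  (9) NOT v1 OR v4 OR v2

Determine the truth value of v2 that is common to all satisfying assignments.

Suppose v2 = false.
(NOT v5) alone gives v5 = false.
(NOT v4) alone gives v4 = false.
But (v4) is also a unit clause — contradiction.
So every satisfying assignment has v2 = True.

True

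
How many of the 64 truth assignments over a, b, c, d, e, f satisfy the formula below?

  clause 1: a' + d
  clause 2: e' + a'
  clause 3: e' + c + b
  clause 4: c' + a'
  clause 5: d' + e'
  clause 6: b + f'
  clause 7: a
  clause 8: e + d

There are 2^6 = 64 truth assignments over (a, b, c, d, e, f).
Split on d. With d = 1, the clauses containing d are satisfied and d' drops from the rest; 3 of the 2^5 = 32 assignments to the other variables satisfy what remains.
With d = 0, by the same count on the reduced clause set, 0 assignments work.
(One model: a=T, b=F, c=F, d=T, e=F, f=F.)
Total: 3 + 0 = 3.

3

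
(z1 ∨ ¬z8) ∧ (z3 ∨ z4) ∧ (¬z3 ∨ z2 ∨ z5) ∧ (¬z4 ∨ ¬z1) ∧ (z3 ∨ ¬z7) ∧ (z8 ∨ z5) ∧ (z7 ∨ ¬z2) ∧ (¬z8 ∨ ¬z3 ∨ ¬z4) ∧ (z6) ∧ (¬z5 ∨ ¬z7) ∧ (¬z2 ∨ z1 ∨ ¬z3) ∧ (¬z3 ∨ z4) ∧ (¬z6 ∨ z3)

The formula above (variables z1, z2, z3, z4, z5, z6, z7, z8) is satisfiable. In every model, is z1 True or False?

False

Suppose z1 = True.
From the singleton clause (¬z4), z4 = False.
From the singleton clause (z3), z3 = True.
Now (¬z3) is unsatisfied and unit — conflict.
So every satisfying assignment has z1 = False.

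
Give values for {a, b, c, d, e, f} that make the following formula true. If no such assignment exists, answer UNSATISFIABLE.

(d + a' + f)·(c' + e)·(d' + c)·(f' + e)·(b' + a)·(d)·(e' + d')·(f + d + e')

The clause (d) is unit, so d = 1.
The clause (c) is unit, so c = 1.
The clause (e) is unit, so e = 1.
That conflicts with the unit clause (e').

UNSATISFIABLE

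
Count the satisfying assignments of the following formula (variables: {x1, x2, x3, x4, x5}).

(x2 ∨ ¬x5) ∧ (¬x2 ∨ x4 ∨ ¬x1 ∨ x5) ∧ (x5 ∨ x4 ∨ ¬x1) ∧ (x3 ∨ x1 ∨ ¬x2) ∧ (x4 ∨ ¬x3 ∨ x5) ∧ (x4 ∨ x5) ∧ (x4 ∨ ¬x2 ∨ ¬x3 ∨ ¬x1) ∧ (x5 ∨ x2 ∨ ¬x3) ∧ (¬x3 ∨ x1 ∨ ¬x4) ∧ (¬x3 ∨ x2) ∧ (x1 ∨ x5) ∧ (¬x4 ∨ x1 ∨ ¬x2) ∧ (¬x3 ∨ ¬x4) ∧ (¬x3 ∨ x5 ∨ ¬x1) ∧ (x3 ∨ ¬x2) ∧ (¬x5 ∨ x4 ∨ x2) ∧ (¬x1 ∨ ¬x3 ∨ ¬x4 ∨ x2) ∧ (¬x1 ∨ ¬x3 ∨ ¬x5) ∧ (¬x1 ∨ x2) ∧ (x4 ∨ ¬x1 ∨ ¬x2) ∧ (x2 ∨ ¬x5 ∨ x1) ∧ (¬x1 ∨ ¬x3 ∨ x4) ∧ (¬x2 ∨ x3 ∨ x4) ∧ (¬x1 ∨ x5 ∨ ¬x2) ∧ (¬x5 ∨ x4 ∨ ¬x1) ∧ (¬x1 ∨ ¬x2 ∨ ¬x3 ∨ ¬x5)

There are 2^5 = 32 truth assignments over (x1, x2, x3, x4, x5).
Split on x1. With x1 = True, the clauses containing x1 are satisfied and ¬x1 drops from the rest; 0 of the 2^4 = 16 assignments to the other variables satisfy what remains.
With x1 = False, by the same count on the reduced clause set, 1 assignment works.
Total: 0 + 1 = 1.

1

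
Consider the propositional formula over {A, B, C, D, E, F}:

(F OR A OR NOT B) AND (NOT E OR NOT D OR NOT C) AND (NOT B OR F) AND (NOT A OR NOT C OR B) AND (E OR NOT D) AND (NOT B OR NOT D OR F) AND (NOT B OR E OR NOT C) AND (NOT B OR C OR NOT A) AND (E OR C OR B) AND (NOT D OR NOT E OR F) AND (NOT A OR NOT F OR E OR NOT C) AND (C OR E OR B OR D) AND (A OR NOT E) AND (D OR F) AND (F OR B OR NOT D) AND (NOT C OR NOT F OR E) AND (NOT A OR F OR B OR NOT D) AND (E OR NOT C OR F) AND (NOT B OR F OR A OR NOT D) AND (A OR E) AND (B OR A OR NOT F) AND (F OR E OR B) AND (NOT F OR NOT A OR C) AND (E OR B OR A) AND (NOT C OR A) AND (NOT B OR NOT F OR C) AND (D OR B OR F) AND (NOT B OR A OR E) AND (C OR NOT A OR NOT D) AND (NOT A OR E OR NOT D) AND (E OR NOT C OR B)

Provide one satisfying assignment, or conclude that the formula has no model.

Try B = true.
(F) alone gives F = true.
(C) alone gives C = true.
(E) alone gives E = true.
(NOT D) alone gives D = false.
(A) alone gives A = true.
All clauses are satisfied.

A: true,  B: true,  C: true,  D: false,  E: true,  F: true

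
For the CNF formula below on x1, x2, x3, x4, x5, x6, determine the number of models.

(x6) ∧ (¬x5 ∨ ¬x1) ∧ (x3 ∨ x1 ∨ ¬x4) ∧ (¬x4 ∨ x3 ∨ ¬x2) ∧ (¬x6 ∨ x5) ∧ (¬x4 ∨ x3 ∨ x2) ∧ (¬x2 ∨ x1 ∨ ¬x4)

There are 2^6 = 64 truth assignments over (x1, x2, x3, x4, x5, x6).
Split on x3. With x3 = True, the clauses containing x3 are satisfied and ¬x3 drops from the rest; 3 of the 2^5 = 32 assignments to the other variables satisfy what remains.
With x3 = False, by the same count on the reduced clause set, 2 assignments work.
(One model: x1=F, x2=F, x3=F, x4=F, x5=T, x6=T.)
Total: 3 + 2 = 5.

5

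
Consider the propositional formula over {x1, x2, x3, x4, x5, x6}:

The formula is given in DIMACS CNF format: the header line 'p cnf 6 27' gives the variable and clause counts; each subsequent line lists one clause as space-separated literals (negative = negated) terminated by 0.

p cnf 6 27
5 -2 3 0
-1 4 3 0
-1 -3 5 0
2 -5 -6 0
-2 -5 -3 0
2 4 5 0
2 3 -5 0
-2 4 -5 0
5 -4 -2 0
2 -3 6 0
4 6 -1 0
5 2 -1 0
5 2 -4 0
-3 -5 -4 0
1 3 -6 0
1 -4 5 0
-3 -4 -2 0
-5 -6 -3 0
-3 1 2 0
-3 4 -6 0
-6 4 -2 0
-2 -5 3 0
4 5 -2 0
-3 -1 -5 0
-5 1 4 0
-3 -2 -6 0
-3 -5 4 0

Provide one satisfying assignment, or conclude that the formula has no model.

Try x5 = True.
Try x2 = True.
Unit clause (¬x3) forces x3 = False.
But (x3) is also a unit clause — contradiction.
Backtrack on x2: now try x2 = False.
Unit clause (¬x6) forces x6 = False.
Unit clause (x3) forces x3 = True.
But (¬x3) is also a unit clause — contradiction.
Both values of x2 lead to a conflict.
Backtrack on x5: now try x5 = False.
Try x2 = False.
Unit clause (x4) forces x4 = True.
But (¬x4) is also a unit clause — contradiction.
Backtrack on x2: now try x2 = True.
Unit clause (x3) forces x3 = True.
Unit clause (¬x1) forces x1 = False.
Unit clause (¬x4) forces x4 = False.
But (x4) is also a unit clause — contradiction.
Both values of x2 lead to a conflict.
Both values of x5 lead to a conflict.

UNSATISFIABLE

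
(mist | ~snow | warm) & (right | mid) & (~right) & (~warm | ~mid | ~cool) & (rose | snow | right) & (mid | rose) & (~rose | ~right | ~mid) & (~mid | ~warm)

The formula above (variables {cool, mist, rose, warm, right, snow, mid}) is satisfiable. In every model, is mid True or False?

True

Suppose mid = 0.
From the singleton clause (right), right = 1.
Now (~right) is unsatisfied and unit — conflict.
So every satisfying assignment has mid = True.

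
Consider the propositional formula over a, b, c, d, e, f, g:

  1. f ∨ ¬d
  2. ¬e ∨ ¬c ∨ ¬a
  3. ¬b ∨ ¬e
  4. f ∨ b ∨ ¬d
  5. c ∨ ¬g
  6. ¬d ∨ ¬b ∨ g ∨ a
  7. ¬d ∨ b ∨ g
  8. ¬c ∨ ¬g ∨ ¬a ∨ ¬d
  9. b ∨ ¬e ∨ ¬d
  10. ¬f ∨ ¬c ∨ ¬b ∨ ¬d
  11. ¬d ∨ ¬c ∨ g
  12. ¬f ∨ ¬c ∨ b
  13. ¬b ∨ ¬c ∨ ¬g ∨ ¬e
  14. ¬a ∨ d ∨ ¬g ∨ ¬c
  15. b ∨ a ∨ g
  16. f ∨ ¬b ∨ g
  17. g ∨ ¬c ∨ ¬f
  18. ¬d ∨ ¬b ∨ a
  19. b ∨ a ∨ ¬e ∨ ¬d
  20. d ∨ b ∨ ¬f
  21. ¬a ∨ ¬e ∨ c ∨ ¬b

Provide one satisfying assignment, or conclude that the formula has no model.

Suppose f = False.
Unit clause (¬d) forces d = False.
Suppose b = False.
Suppose c = True.
Suppose e = False.
Suppose a = False.
Unit clause (g) forces g = True.
All clauses are satisfied.

a: False; b: False; c: True; d: False; e: False; f: False; g: True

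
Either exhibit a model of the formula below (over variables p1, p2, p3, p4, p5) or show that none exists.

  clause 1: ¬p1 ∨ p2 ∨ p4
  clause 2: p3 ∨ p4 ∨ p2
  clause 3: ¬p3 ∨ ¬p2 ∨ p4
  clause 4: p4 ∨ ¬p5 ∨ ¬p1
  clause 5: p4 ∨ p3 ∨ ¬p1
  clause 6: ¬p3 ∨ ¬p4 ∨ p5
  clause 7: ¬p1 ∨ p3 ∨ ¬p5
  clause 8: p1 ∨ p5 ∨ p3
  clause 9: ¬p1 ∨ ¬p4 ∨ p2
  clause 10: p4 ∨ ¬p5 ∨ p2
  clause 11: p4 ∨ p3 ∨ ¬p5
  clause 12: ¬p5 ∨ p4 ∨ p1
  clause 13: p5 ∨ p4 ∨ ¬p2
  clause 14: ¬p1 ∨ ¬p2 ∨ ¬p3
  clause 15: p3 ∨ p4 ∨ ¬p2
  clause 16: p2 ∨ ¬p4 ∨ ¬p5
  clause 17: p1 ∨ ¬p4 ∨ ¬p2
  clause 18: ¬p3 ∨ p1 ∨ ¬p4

p1 ↦ False,  p2 ↦ False,  p3 ↦ True,  p4 ↦ False,  p5 ↦ False

Try p1 = False.
Try p5 = False.
From the singleton clause (p3), p3 = True.
From the singleton clause (¬p4), p4 = False.
From the singleton clause (¬p2), p2 = False.
Every clause now holds.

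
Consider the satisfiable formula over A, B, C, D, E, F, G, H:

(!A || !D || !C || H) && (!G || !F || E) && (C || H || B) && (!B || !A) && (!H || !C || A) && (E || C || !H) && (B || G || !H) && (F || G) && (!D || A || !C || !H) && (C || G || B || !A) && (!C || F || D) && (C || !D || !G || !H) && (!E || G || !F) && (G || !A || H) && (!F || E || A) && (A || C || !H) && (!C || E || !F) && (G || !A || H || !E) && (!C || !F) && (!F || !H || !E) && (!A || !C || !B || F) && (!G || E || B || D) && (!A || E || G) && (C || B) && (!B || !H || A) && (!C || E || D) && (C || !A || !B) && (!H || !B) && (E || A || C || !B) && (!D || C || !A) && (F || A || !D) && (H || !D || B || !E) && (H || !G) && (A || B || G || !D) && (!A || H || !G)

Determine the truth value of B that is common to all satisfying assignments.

False

Suppose B = true.
The clause (!A) is unit, so A = false.
The clause (!H) is unit, so H = false.
The clause (!G) is unit, so G = false.
The clause (F) is unit, so F = true.
The clause (!E) is unit, so E = false.
That conflicts with the unit clause (E).
So every satisfying assignment has B = False.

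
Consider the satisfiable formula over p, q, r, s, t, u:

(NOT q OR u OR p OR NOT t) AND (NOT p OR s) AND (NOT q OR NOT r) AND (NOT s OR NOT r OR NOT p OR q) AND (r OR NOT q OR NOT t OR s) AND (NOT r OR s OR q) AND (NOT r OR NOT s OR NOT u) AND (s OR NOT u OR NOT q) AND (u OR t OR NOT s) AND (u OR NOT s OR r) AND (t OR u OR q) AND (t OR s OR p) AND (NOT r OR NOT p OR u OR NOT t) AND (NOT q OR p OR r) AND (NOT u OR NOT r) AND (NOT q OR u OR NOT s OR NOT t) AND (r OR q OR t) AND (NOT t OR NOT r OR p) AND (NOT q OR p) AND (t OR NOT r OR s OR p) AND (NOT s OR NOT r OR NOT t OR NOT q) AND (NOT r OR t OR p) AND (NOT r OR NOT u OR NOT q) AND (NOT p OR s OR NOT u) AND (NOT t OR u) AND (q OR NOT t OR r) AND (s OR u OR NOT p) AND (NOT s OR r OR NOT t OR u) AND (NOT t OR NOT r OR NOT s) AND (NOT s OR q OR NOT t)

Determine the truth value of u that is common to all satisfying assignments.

Suppose u = false.
(NOT t) alone gives t = false.
(NOT s) alone gives s = false.
(NOT p) alone gives p = false.
Now (p) is unsatisfied and unit — conflict.
So every satisfying assignment has u = True.

True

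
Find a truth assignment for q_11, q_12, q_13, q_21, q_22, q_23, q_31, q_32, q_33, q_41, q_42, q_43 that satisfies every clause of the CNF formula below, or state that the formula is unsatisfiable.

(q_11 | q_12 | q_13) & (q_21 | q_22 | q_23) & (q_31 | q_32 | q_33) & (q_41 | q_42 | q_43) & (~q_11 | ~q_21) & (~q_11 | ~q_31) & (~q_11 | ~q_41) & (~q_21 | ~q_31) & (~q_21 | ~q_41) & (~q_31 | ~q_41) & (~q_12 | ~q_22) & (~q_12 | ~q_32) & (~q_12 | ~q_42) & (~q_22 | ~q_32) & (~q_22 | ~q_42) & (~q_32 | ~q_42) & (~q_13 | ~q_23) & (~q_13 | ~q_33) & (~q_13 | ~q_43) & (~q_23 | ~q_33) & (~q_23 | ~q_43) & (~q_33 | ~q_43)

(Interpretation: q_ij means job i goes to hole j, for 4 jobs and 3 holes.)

UNSATISFIABLE

Try q_11 = 0.
Try q_12 = 1.
Unit clause (~q_22) forces q_22 = 0.
Unit clause (~q_32) forces q_32 = 0.
Unit clause (~q_42) forces q_42 = 0.
Try q_21 = 1.
Unit clause (~q_31) forces q_31 = 0.
Unit clause (q_33) forces q_33 = 1.
Unit clause (~q_41) forces q_41 = 0.
Unit clause (q_43) forces q_43 = 1.
Now (~q_43) is unsatisfied and unit — conflict.
That branch fails; take q_21 = 0 instead.
Unit clause (q_23) forces q_23 = 1.
Unit clause (~q_13) forces q_13 = 0.
Unit clause (~q_33) forces q_33 = 0.
Unit clause (q_31) forces q_31 = 1.
Unit clause (~q_41) forces q_41 = 0.
Unit clause (q_43) forces q_43 = 1.
Now (~q_43) is unsatisfied and unit — conflict.
Either choice for q_21 ends in contradiction.
That branch fails; take q_12 = 0 instead.
Unit clause (q_13) forces q_13 = 1.
Unit clause (~q_23) forces q_23 = 0.
Unit clause (~q_33) forces q_33 = 0.
Unit clause (~q_43) forces q_43 = 0.
Try q_21 = 1.
Unit clause (~q_31) forces q_31 = 0.
Unit clause (q_32) forces q_32 = 1.
Unit clause (~q_41) forces q_41 = 0.
Unit clause (q_42) forces q_42 = 1.
Now (~q_42) is unsatisfied and unit — conflict.
That branch fails; take q_21 = 0 instead.
Unit clause (q_22) forces q_22 = 1.
Unit clause (~q_32) forces q_32 = 0.
Unit clause (q_31) forces q_31 = 1.
Unit clause (~q_41) forces q_41 = 0.
Unit clause (q_42) forces q_42 = 1.
Now (~q_42) is unsatisfied and unit — conflict.
Either choice for q_21 ends in contradiction.
Either choice for q_12 ends in contradiction.
That branch fails; take q_11 = 1 instead.
Unit clause (~q_21) forces q_21 = 0.
Unit clause (~q_31) forces q_31 = 0.
Unit clause (~q_41) forces q_41 = 0.
Try q_22 = 1.
Unit clause (~q_12) forces q_12 = 0.
Unit clause (~q_32) forces q_32 = 0.
Unit clause (q_33) forces q_33 = 1.
Unit clause (~q_42) forces q_42 = 0.
Unit clause (q_43) forces q_43 = 1.
Now (~q_43) is unsatisfied and unit — conflict.
That branch fails; take q_22 = 0 instead.
Unit clause (q_23) forces q_23 = 1.
Unit clause (~q_13) forces q_13 = 0.
Unit clause (~q_33) forces q_33 = 0.
Unit clause (q_32) forces q_32 = 1.
Unit clause (~q_12) forces q_12 = 0.
Unit clause (~q_42) forces q_42 = 0.
Unit clause (q_43) forces q_43 = 1.
Now (~q_43) is unsatisfied and unit — conflict.
Either choice for q_22 ends in contradiction.
Either choice for q_11 ends in contradiction.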